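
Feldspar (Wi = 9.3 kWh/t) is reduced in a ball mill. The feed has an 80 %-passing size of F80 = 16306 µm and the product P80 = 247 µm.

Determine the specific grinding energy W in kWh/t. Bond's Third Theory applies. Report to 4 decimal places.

W = 5.1892 kWh/t

W = 10·Wi·(P80^(-½) − F80^(-½))
1/√247 = 0.063628;  1/√16306 = 0.007831
W = 10·9.3·(0.063628 − 0.007831) = 5.1892 kWh/t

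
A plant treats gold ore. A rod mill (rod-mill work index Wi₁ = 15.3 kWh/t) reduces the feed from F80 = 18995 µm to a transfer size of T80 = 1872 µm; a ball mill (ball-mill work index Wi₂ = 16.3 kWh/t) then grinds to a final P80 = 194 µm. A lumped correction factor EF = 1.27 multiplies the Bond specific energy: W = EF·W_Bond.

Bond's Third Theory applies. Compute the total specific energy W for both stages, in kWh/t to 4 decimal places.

W = 10·Wi·(P80^(-½) − F80^(-½))
Stage 1 (18995→1872 µm, Wi₁=15.3): W₁ = 10·15.3·(0.023113 − 0.007256) = 2.4261 kWh/t
Stage 2 (1872→194 µm, Wi₂=16.3): W₂ = 10·16.3·(0.071796 − 0.023113) = 7.9354 kWh/t
W = W₁ + W₂ = 2.4261 + 7.9354 = 10.3615 kWh/t
Corrected W = EF·W_Bond = 1.27·10.3615 = 13.1591 kWh/t

W = 13.1591 kWh/t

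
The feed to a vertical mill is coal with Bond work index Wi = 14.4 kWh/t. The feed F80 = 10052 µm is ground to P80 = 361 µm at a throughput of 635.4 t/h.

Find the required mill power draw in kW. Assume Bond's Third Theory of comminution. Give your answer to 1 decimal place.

P = 3903.1 kW

W = 10·Wi·(P80^(-½) − F80^(-½))
W = 10·14.4·(1/√361 − 1/√10052) = 10·14.4·(0.042657) = 6.1427 kWh/t
P = W·T = 6.1427·635.4 = 3903.1 kW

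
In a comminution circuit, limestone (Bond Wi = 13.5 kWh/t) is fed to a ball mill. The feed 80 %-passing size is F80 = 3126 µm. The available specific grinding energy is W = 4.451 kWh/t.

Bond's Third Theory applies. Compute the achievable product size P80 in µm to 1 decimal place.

Bond:  W = 10 Wi (1/√P − 1/√F)
⇒ 1/√P80 = W/(10 Wi) + 1/√F80
  = 4.4510/(10·13.5) + 1/√3126 = 0.032970 + 0.017886 = 0.050856
P80 = (1/0.050856)² = 19.6633² = 386.65 µm

P80 = 386.6 µm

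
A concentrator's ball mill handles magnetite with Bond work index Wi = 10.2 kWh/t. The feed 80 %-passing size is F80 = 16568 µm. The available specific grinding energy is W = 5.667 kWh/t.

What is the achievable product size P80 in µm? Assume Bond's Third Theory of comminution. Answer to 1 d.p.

P80 = 249.4 µm

W_Bond = 10·Wi·(1/√P₈₀ − 1/√F₈₀)
P80^-0.5 = F80^-0.5 + W/(10 Wi)
  = 5.6670/(10·10.2) + 1/√16568 = 0.055559 + 0.007769 = 0.063328
P80 = (1/0.063328)² = 15.7908² = 249.35 µm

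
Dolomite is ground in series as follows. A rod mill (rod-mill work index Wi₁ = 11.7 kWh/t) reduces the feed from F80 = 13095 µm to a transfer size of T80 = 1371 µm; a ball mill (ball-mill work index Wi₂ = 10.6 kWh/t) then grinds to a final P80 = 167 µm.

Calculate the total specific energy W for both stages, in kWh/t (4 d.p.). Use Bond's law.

W = 10 Wi (P80^-0.5 − F80^-0.5)
Stage 1 (13095→1371 µm, Wi₁=11.7): W₁ = 10·11.7·(0.027007 − 0.008739) = 2.1374 kWh/t
Stage 2 (1371→167 µm, Wi₂=10.6): W₂ = 10·10.6·(0.077382 − 0.027007) = 5.3398 kWh/t
W = W₁ + W₂ = 2.1374 + 5.3398 = 7.4772 kWh/t

W = 7.4772 kWh/t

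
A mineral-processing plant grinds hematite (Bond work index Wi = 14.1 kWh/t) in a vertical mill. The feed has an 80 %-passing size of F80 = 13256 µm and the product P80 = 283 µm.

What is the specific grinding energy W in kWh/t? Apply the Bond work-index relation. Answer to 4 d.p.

W = 7.1569 kWh/t

W = 10 Wi (1/√P80 − 1/√F80)  [Bond]
1/√283 = 0.059444;  1/√13256 = 0.008685
W = 10·14.1·(0.059444 − 0.008685) = 7.1569 kWh/t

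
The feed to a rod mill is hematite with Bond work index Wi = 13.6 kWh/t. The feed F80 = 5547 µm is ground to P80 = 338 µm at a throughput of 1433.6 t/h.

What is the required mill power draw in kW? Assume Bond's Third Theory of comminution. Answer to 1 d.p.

P = 7987.1 kW

Bond: W = 10·Wi·(1/√P80 − 1/√F80)
W = 10·13.6·(1/√338 − 1/√5547) = 10·13.6·(0.040966) = 5.5714 kWh/t
Mill draw = 5.5714 × 1433.6 = 7987.1 kW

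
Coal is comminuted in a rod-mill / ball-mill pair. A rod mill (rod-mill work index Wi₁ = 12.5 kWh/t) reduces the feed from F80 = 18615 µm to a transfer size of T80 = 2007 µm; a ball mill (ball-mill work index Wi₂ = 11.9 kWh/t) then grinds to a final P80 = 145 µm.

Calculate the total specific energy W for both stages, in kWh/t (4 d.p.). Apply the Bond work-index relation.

W = 10·Wi·[P80^(−½) − F80^(−½)]
Stage 1 (18615→2007 µm, Wi₁=12.5): W₁ = 10·12.5·(0.022322 − 0.007329) = 1.8740 kWh/t
Stage 2 (2007→145 µm, Wi₂=11.9): W₂ = 10·11.9·(0.083045 − 0.022322) = 7.2261 kWh/t
W = W₁ + W₂ = 1.8740 + 7.2261 = 9.1002 kWh/t

W = 9.1002 kWh/t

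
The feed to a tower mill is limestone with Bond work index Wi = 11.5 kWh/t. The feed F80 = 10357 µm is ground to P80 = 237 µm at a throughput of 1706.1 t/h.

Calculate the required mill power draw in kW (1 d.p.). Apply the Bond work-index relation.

P = 10816.8 kW

W = 10 Wi (1/√P80 − 1/√F80)  [Bond]
W = 10·11.5·(1/√237 − 1/√10357) = 10·11.5·(0.055131) = 6.3400 kWh/t
P = W·T = 6.3400·1706.1 = 10816.8 kW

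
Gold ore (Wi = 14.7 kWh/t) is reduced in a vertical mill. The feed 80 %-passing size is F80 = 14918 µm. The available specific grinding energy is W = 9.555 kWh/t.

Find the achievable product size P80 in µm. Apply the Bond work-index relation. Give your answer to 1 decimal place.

P80 = 186.7 µm

Bond: W = 10·Wi·(1/√P80 − 1/√F80)
1/√P80 = 1/√F80 + W/(10·Wi)
  = 9.5550/(10·14.7) + 1/√14918 = 0.065000 + 0.008187 = 0.073187
P80 = (1/0.073187)² = 13.6636² = 186.69 µm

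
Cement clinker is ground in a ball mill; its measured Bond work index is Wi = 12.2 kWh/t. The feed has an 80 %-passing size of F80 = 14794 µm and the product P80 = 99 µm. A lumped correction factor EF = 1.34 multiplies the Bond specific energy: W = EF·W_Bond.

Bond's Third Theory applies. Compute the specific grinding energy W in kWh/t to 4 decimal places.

W = 15.0863 kWh/t

W = 10·Wi·(P80^(-½) − F80^(-½))
1/√99 = 0.100504;  1/√14794 = 0.008222
W = 10·12.2·(0.100504 − 0.008222) = 11.2584 kWh/t
W_actual = 1.34 × 11.2584 = 15.0863 kWh/t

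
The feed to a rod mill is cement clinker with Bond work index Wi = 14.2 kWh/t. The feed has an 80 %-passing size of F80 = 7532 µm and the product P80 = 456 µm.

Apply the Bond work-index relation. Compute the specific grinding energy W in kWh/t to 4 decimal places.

W = 5.0136 kWh/t

W = 10 Wi (P80^-0.5 − F80^-0.5)
1/√456 = 0.046829;  1/√7532 = 0.011522
W = 10·14.2·(0.046829 − 0.011522) = 5.0136 kWh/t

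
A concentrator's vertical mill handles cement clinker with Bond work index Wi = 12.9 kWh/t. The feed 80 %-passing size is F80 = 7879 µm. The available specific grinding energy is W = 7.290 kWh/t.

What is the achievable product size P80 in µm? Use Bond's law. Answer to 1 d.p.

W = 10 Wi / √P80 − 10 Wi / √F80
1/√P80 = 1/√F80 + W/(10·Wi)
  = 7.2900/(10·12.9) + 1/√7879 = 0.056512 + 0.011266 = 0.067777
P80 = (1/0.067777)² = 14.7542² = 217.69 µm

P80 = 217.7 µm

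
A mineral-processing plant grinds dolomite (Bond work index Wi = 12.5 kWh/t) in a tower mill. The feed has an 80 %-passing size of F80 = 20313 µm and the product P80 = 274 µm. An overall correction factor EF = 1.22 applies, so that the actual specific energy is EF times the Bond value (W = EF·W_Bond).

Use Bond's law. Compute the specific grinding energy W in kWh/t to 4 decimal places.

W = 10 Wi (1/√P80 − 1/√F80)  [Bond]
1/√274 = 0.060412;  1/√20313 = 0.007016
W = 10·12.5·(0.060412 − 0.007016) = 6.6745 kWh/t
Corrected W = EF·W_Bond = 1.22·6.6745 = 8.1429 kWh/t

W = 8.1429 kWh/t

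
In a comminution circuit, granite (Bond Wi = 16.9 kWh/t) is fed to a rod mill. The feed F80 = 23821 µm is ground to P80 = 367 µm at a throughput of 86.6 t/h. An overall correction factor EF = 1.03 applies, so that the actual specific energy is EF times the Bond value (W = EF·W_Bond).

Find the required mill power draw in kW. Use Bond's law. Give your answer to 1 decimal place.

P = 689.2 kW

W = 10·Wi·(P80^(-½) − F80^(-½))
W = 10·16.9·(1/√367 − 1/√23821) = 10·16.9·(0.045720) = 7.7267 kWh/t
Apply correction: 7.7267 × 1.03 = 7.9585 kWh/t
Power = W × throughput = 7.9585 kWh/t × 86.6 t/h = 689.2 kW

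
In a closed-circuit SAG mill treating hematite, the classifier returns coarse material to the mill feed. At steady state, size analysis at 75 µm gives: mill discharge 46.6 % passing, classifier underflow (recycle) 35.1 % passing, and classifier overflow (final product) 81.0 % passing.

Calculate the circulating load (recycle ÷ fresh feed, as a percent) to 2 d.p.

Two-product formula at 75 µm:
(1+r)d = ru + o → r = (o−d)/(d−u)
r = (81.0 − 46.6)/(46.6 − 35.1) = 34.4/11.5 = 2.9913
CL = 100·r = 299.13 %

CL = 299.13 %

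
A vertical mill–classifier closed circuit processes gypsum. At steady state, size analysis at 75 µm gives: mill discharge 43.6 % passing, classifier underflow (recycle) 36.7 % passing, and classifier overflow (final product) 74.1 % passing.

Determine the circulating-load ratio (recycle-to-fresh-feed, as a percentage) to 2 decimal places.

CL = 442.03 %

Let r = R/F. Size balance at 75 µm:
(1+r)d = ru + o → r = (o−d)/(d−u)
r = (74.1 − 43.6)/(43.6 − 36.7) = 30.5/6.9 = 4.4203
CL = 100·r = 442.03 %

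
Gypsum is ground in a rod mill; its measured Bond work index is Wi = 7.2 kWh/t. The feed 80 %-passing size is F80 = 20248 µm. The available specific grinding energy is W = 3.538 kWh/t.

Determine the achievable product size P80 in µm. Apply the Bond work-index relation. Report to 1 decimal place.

Bond: W = 10·Wi·(1/√P80 − 1/√F80)
⇒ 1/√P80 = W/(10 Wi) + 1/√F80
  = 3.5380/(10·7.2) + 1/√20248 = 0.049139 + 0.007028 = 0.056167
P80 = (1/0.056167)² = 17.8042² = 316.99 µm

P80 = 317.0 µm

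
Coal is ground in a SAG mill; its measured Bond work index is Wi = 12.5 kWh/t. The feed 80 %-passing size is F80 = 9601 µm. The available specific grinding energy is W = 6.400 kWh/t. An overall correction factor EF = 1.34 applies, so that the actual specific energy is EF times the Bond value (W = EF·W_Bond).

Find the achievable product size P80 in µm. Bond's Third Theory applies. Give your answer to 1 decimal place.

P80 = 426.6 µm

W = 10·Wi·(P80^(-½) − F80^(-½))
W_Bond = W / EF = 6.400 / 1.34 = 4.7761 kWh/t
P80^-0.5 = F80^-0.5 + W_Bond/(10 Wi)
  = 4.7761/(10·12.5) + 1/√9601 = 0.038209 + 0.010206 = 0.048415
P80 = (1/0.048415)² = 20.6549² = 426.63 µm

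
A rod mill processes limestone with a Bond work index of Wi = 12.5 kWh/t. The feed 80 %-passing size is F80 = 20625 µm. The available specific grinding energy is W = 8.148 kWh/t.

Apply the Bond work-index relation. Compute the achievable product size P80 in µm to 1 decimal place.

Bond: W = 10·Wi·(1/√P80 − 1/√F80)
1/√P80 = 1/√F80 + W/(10·Wi)
  = 8.1480/(10·12.5) + 1/√20625 = 0.065184 + 0.006963 = 0.072147
P80 = (1/0.072147)² = 13.8606² = 192.12 µm

P80 = 192.1 µm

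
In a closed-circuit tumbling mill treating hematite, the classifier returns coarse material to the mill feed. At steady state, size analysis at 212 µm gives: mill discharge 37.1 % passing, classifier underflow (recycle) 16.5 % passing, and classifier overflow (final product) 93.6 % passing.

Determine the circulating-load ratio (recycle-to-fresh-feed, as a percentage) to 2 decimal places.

CL = 274.27 %

Two-product formula at 212 µm:
r = (o − d)/(d − u)
r = (93.6 − 37.1)/(37.1 − 16.5) = 56.5/20.6 = 2.7427
CL = 100·r = 274.27 %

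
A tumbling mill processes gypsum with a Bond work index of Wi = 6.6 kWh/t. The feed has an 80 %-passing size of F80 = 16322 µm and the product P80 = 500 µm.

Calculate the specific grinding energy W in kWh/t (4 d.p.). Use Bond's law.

W = 2.4350 kWh/t

W = 10 Wi (P80^-0.5 − F80^-0.5)
1/√500 = 0.044721;  1/√16322 = 0.007827
W = 10·6.6·(0.044721 − 0.007827) = 2.4350 kWh/t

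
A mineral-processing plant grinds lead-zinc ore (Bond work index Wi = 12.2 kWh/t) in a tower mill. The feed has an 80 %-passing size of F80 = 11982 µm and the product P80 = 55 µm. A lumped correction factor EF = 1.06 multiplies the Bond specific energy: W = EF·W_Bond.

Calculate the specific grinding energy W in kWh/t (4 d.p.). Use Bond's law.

W = 16.2561 kWh/t

W_Bond = 10·Wi·(1/√P₈₀ − 1/√F₈₀)
1/√55 = 0.134840;  1/√11982 = 0.009136
W = 10·12.2·(0.134840 − 0.009136) = 15.3359 kWh/t
W_actual = 1.06 × 15.3359 = 16.2561 kWh/t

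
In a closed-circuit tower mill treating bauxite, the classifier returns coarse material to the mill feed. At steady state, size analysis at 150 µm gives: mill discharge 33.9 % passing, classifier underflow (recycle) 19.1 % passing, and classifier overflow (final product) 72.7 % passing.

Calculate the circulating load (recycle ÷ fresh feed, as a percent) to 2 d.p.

CL = 262.16 %

Let r = R/F. Size balance at 150 µm:
Fd + Rd = Ru + Fo ⇒ R/F = (o−d)/(d−u)
r = (72.7 − 33.9)/(33.9 − 19.1) = 38.8/14.8 = 2.6216
CL = 100·r = 262.16 %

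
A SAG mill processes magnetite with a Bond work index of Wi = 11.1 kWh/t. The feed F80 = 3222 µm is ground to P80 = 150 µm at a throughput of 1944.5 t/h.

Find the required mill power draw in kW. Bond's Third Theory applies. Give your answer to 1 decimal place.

P = 13820.7 kW

W_Bond = 10·Wi·(1/√P₈₀ − 1/√F₈₀)
W = 10·11.1·(1/√150 − 1/√3222) = 10·11.1·(0.064032) = 7.1076 kWh/t
Power = W × throughput = 7.1076 kWh/t × 1944.5 t/h = 13820.7 kW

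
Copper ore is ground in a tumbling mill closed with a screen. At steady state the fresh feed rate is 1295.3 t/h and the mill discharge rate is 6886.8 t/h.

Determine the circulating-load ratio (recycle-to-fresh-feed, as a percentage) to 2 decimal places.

CL = 431.68 %

Steady state: M = F + R.
R = M − F = 6886.8 − 1295.3 = 5591.5 t/h
CL = 100·R/F = 100·5591.5/1295.3 = 431.68 %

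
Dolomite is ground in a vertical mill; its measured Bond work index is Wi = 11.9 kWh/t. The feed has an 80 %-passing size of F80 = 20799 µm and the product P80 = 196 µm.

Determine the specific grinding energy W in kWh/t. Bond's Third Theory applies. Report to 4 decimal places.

W = 10 Wi / √P80 − 10 Wi / √F80
1/√196 = 0.071429;  1/√20799 = 0.006934
W = 10·11.9·(0.071429 − 0.006934) = 7.6749 kWh/t

W = 7.6749 kWh/t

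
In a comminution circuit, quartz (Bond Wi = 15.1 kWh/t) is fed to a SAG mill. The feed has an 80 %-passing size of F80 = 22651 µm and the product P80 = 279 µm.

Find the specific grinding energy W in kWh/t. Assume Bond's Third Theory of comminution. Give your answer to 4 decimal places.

W = 10 Wi (P80^-0.5 − F80^-0.5)
1/√279 = 0.059868;  1/√22651 = 0.006644
W = 10·15.1·(0.059868 − 0.006644) = 8.0368 kWh/t

W = 8.0368 kWh/t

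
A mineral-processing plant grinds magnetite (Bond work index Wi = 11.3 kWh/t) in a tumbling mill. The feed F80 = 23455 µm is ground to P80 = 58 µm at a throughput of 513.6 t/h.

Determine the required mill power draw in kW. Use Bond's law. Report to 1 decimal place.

P = 7241.7 kW

W = 10 Wi / √P80 − 10 Wi / √F80
W = 10·11.3·(1/√58 − 1/√23455) = 10·11.3·(0.124777) = 14.0998 kWh/t
P = W·T = 14.0998·513.6 = 7241.7 kW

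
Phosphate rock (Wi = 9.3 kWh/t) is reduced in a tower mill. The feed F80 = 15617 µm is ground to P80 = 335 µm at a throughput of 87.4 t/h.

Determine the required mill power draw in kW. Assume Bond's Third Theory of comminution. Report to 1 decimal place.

P = 379.0 kW

W_Bond = 10·Wi·(1/√P₈₀ − 1/√F₈₀)
W = 10·9.3·(1/√335 − 1/√15617) = 10·9.3·(0.046634) = 4.3369 kWh/t
P_mill = W·ṁ = 4.3369·87.4 = 379.0 kW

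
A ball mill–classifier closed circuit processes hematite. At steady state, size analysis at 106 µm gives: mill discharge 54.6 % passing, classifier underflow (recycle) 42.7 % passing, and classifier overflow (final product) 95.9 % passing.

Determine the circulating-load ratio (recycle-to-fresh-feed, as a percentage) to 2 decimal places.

CL = 347.06 %

Let r = R/F. Size balance at 106 µm:
Fd + Rd = Ru + Fo ⇒ R/F = (o−d)/(d−u)
r = (95.9 − 54.6)/(54.6 − 42.7) = 41.3/11.9 = 3.4706
CL = 100·r = 347.06 %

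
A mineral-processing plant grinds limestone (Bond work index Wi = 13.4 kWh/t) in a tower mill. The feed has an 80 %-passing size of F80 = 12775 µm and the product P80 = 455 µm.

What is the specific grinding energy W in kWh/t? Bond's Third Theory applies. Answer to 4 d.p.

W = 5.0965 kWh/t

Bond:  W = 10 Wi (1/√P − 1/√F)
1/√455 = 0.046881;  1/√12775 = 0.008847
W = 10·13.4·(0.046881 − 0.008847) = 5.0965 kWh/t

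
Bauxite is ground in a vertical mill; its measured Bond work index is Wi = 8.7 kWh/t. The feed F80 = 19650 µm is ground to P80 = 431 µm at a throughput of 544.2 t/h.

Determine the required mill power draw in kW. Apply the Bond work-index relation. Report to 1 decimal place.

Bond: W = 10·Wi·(1/√P80 − 1/√F80)
W = 10·8.7·(1/√431 − 1/√19650) = 10·8.7·(0.041035) = 3.5700 kWh/t
Mill draw = 3.5700 × 544.2 = 1942.8 kW

P = 1942.8 kW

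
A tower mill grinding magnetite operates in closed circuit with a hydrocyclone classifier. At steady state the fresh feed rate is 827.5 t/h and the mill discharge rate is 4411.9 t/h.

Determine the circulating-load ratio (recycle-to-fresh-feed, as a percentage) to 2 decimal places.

Steady state: M = F + R.
R = M − F = 4411.9 − 827.5 = 3584.4 t/h
CL = 100·R/F = 100·3584.4/827.5 = 433.16 %

CL = 433.16 %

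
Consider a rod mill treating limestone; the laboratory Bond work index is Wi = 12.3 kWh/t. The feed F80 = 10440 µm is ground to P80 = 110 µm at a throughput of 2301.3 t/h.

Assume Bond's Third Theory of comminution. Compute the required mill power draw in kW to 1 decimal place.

Bond: W = 10·Wi·(1/√P80 − 1/√F80)
W = 10·12.3·(1/√110 − 1/√10440) = 10·12.3·(0.085559) = 10.5238 kWh/t
P_mill = W·ṁ = 10.5238·2301.3 = 24218.4 kW

P = 24218.4 kW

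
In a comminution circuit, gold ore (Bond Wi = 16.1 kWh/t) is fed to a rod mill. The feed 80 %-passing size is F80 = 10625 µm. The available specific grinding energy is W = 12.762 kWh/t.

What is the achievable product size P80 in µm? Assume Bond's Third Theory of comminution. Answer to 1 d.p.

W = 10·Wi·[P80^(−½) − F80^(−½)]
P80^(−½) = W/(10 Wi) + F80^(−½)
  = 12.7620/(10·16.1) + 1/√10625 = 0.079267 + 0.009701 = 0.088969
P80 = (1/0.088969)² = 11.2399² = 126.34 µm

P80 = 126.3 µm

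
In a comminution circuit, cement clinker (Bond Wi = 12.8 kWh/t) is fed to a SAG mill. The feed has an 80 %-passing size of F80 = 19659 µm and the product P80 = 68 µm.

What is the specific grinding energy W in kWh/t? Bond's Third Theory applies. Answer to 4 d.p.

W = 10·Wi·[P80^(−½) − F80^(−½)]
1/√68 = 0.121268;  1/√19659 = 0.007132
W = 10·12.8·(0.121268 − 0.007132) = 14.6094 kWh/t

W = 14.6094 kWh/t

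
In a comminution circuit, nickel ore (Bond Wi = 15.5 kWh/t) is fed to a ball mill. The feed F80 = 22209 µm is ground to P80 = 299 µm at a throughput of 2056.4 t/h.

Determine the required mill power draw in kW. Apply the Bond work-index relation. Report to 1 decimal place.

W = 10 Wi (P80^-0.5 − F80^-0.5)
W = 10·15.5·(1/√299 − 1/√22209) = 10·15.5·(0.051121) = 7.9238 kWh/t
P = W·T = 7.9238·2056.4 = 16294.5 kW

P = 16294.5 kW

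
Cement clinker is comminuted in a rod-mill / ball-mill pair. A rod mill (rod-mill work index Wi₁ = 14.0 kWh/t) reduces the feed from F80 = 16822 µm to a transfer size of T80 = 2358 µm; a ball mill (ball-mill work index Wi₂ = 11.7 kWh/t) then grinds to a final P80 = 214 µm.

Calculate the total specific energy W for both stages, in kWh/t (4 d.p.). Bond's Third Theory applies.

W = 10 Wi / √P80 − 10 Wi / √F80
Stage 1 (16822→2358 µm, Wi₁=14.0): W₁ = 10·14.0·(0.020593 − 0.007710) = 1.8037 kWh/t
Stage 2 (2358→214 µm, Wi₂=11.7): W₂ = 10·11.7·(0.068359 − 0.020593) = 5.5885 kWh/t
W = W₁ + W₂ = 1.8037 + 5.5885 = 7.3922 kWh/t

W = 7.3922 kWh/t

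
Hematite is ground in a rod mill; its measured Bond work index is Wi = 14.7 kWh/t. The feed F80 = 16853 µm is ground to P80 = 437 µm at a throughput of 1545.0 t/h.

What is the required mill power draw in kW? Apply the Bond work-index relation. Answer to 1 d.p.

P = 9114.9 kW

W = 10 Wi / √P80 − 10 Wi / √F80
W = 10·14.7·(1/√437 − 1/√16853) = 10·14.7·(0.040133) = 5.8996 kWh/t
Power = W × throughput = 5.8996 kWh/t × 1545.0 t/h = 9114.9 kW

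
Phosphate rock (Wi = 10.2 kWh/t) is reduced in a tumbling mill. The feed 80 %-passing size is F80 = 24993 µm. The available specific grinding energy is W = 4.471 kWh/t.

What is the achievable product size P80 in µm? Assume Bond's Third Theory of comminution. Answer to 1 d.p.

P80 = 397.5 µm

Bond:  W = 10 Wi (1/√P − 1/√F)
⇒ 1/√P80 = W/(10 Wi) + 1/√F80
  = 4.4710/(10·10.2) + 1/√24993 = 0.043833 + 0.006325 = 0.050159
P80 = (1/0.050159)² = 19.9367² = 397.47 µm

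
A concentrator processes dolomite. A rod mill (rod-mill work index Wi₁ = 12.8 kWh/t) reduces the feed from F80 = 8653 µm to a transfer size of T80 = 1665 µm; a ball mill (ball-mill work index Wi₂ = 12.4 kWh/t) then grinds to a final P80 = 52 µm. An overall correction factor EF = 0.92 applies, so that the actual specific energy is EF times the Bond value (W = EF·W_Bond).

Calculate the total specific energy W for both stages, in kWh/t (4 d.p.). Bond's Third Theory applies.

W = 14.6443 kWh/t

Bond: W = 10·Wi·(1/√P80 − 1/√F80)
Stage 1 (8653→1665 µm, Wi₁=12.8): W₁ = 10·12.8·(0.024507 − 0.010750) = 1.7609 kWh/t
Stage 2 (1665→52 µm, Wi₂=12.4): W₂ = 10·12.4·(0.138675 − 0.024507) = 14.1568 kWh/t
W = W₁ + W₂ = 1.7609 + 14.1568 = 15.9177 kWh/t
W_actual = 0.92 × 15.9177 = 14.6443 kWh/t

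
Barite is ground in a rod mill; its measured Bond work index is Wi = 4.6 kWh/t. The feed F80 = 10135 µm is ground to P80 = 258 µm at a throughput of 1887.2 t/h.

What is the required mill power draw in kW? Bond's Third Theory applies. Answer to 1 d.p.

P = 4542.3 kW

Bond: W = 10·Wi·(1/√P80 − 1/√F80)
W = 10·4.6·(1/√258 − 1/√10135) = 10·4.6·(0.052324) = 2.4069 kWh/t
Power = W × throughput = 2.4069 kWh/t × 1887.2 t/h = 4542.3 kW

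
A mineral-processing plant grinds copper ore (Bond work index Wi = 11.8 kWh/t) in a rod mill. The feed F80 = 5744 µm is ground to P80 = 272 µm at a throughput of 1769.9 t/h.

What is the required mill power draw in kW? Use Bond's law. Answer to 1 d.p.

W = 10·Wi·(P80^(-½) − F80^(-½))
W = 10·11.8·(1/√272 − 1/√5744) = 10·11.8·(0.047439) = 5.5979 kWh/t
P = W·T = 5.5979·1769.9 = 9907.6 kW

P = 9907.6 kW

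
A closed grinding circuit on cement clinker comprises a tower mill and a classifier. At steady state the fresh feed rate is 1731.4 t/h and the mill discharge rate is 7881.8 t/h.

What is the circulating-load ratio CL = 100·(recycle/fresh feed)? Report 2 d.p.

Steady state: M = F + R.
R = M − F = 7881.8 − 1731.4 = 6150.4 t/h
CL = 100·R/F = 100·6150.4/1731.4 = 355.23 %

CL = 355.23 %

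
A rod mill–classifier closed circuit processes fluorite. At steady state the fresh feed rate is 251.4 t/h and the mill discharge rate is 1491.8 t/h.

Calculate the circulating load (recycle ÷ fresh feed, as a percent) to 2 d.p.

CL = 493.40 %

M = F + R at steady state, so:
R = M − F = 1491.8 − 251.4 = 1240.4 t/h
CL = 100·R/F = 100·1240.4/251.4 = 493.40 %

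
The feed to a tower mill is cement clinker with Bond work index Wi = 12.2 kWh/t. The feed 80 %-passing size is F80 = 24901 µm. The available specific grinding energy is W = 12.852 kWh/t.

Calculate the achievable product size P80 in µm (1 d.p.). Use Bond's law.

P80 = 80.2 µm

Bond:  W = 10 Wi (1/√P − 1/√F)
1/√P80 = 1/√F80 + W/(10·Wi)
  = 12.8520/(10·12.2) + 1/√24901 = 0.105344 + 0.006337 = 0.111681
P80 = (1/0.111681)² = 8.9540² = 80.17 µm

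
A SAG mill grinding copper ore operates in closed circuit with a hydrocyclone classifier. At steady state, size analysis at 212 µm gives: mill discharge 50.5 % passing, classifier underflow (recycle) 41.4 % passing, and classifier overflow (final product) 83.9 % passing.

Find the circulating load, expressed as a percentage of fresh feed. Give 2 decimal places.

CL = 367.03 %

Balance %-passing 212 µm (r = R/F):
r = (o − d)/(d − u)
r = (83.9 − 50.5)/(50.5 − 41.4) = 33.4/9.1 = 3.6703
CL = 100·r = 367.03 %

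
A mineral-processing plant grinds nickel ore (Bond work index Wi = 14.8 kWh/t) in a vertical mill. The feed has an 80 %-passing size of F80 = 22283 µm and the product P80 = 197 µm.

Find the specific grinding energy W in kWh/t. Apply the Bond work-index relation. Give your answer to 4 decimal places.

W = 9.5531 kWh/t

W = 10 Wi / √P80 − 10 Wi / √F80
1/√197 = 0.071247;  1/√22283 = 0.006699
W = 10·14.8·(0.071247 − 0.006699) = 9.5531 kWh/t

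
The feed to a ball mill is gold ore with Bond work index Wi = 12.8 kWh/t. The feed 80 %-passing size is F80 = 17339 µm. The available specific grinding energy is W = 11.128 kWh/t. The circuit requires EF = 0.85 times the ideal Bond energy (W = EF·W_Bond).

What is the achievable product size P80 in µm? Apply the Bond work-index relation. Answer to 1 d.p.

Bond:  W = 10 Wi (1/√P − 1/√F)
W_Bond = W / EF = 11.128 / 0.85 = 13.0918 kWh/t
⇒ 1/√P80 = W_Bond/(10 Wi) + 1/√F80
  = 13.0918/(10·12.8) + 1/√17339 = 0.102279 + 0.007594 = 0.109874
P80 = (1/0.109874)² = 9.1014² = 82.83 µm

P80 = 82.8 µm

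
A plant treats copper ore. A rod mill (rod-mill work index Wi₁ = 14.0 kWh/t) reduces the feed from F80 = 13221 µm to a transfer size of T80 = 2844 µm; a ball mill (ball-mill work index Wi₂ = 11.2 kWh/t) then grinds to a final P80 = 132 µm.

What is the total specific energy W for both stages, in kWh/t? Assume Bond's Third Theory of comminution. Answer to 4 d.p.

Bond:  W = 10 Wi (1/√P − 1/√F)
Stage 1 (13221→2844 µm, Wi₁=14.0): W₁ = 10·14.0·(0.018751 − 0.008697) = 1.4076 kWh/t
Stage 2 (2844→132 µm, Wi₂=11.2): W₂ = 10·11.2·(0.087039 − 0.018751) = 7.6482 kWh/t
W = W₁ + W₂ = 1.4076 + 7.6482 = 9.0558 kWh/t

W = 9.0558 kWh/t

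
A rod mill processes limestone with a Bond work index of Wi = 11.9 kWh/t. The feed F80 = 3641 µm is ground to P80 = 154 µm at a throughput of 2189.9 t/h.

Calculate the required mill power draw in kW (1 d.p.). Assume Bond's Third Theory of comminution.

P = 16680.8 kW

W = 10 Wi / √P80 − 10 Wi / √F80
W = 10·11.9·(1/√154 − 1/√3641) = 10·11.9·(0.064010) = 7.6172 kWh/t
P = W·T = 7.6172·2189.9 = 16680.8 kW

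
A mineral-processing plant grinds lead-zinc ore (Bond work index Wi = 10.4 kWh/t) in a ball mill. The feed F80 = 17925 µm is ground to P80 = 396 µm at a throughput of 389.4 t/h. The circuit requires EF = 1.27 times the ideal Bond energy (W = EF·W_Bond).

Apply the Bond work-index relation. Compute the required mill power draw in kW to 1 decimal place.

W = 10·Wi·[P80^(−½) − F80^(−½)]
W = 10·10.4·(1/√396 − 1/√17925) = 10·10.4·(0.042783) = 4.4494 kWh/t
Corrected W = EF·W_Bond = 1.27·4.4494 = 5.6507 kWh/t
P = W·T = 5.6507·389.4 = 2200.4 kW

P = 2200.4 kW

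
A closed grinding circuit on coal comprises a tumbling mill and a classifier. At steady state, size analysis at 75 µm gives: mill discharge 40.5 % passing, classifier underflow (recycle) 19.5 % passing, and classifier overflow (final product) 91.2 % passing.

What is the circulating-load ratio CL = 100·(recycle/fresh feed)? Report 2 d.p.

Classifier node, passing 75 µm:
r = (o − d)/(d − u)
r = (91.2 − 40.5)/(40.5 − 19.5) = 50.7/21.0 = 2.4143
CL = 100·r = 241.43 %

CL = 241.43 %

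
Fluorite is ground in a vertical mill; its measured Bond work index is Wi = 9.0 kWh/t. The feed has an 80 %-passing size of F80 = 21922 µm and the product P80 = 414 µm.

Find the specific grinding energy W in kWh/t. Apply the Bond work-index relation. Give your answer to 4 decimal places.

W = 10·Wi·(P80^(-½) − F80^(-½))
1/√414 = 0.049147;  1/√21922 = 0.006754
W = 10·9.0·(0.049147 − 0.006754) = 3.8154 kWh/t

W = 3.8154 kWh/t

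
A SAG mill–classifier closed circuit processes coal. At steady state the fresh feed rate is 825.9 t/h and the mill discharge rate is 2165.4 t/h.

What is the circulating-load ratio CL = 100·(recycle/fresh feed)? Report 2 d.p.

Discharge = new feed + return, hence
R = M − F = 2165.4 − 825.9 = 1339.5 t/h
CL = 100·R/F = 100·1339.5/825.9 = 162.19 %

CL = 162.19 %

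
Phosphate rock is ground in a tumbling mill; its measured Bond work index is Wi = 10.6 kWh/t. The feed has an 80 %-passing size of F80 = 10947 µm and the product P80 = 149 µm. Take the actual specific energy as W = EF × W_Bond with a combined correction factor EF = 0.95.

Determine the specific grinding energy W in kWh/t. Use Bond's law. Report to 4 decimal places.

W = 7.2872 kWh/t

W = 10·Wi·[P80^(−½) − F80^(−½)]
1/√149 = 0.081923;  1/√10947 = 0.009558
W = 10·10.6·(0.081923 − 0.009558) = 7.6707 kWh/t
W_actual = 0.95 × 7.6707 = 7.2872 kWh/t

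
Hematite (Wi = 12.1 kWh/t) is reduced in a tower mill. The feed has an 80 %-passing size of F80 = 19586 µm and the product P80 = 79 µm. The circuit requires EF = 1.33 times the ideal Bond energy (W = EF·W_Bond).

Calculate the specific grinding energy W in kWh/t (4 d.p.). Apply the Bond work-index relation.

W = 10·Wi·(P80^(-½) − F80^(-½))
1/√79 = 0.112509;  1/√19586 = 0.007145
W = 10·12.1·(0.112509 − 0.007145) = 12.7490 kWh/t
W_actual = 1.33 × 12.7490 = 16.9561 kWh/t

W = 16.9561 kWh/t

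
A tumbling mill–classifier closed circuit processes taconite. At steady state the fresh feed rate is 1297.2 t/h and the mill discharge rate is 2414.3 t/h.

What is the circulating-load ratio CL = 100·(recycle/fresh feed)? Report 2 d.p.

CL = 86.12 %

Mill node: discharge = fresh + recycle.
R = M − F = 2414.3 − 1297.2 = 1117.1 t/h
CL = 100·R/F = 100·1117.1/1297.2 = 86.12 %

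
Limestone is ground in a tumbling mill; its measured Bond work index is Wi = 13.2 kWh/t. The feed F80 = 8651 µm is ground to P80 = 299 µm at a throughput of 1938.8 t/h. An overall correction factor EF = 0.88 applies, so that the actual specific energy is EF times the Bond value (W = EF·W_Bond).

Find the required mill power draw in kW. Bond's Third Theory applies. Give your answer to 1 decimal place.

W = 10 Wi (P80^-0.5 − F80^-0.5)
W = 10·13.2·(1/√299 − 1/√8651) = 10·13.2·(0.047080) = 6.2146 kWh/t
Apply correction: 6.2146 × 0.88 = 5.4688 kWh/t
Mill draw = 5.4688 × 1938.8 = 10602.9 kW

P = 10602.9 kW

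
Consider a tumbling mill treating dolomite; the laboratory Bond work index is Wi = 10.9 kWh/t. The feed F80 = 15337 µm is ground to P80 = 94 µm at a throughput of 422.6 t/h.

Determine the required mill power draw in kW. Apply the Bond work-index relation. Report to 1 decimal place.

W_Bond = 10·Wi·(1/√P₈₀ − 1/√F₈₀)
W = 10·10.9·(1/√94 − 1/√15337) = 10·10.9·(0.095067) = 10.3623 kWh/t
P = W·T = 10.3623·422.6 = 4379.1 kW

P = 4379.1 kW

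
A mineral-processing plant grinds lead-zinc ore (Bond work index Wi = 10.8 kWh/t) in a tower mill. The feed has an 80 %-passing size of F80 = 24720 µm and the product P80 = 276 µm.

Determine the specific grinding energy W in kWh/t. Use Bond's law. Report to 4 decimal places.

W = 5.8139 kWh/t

W = 10·Wi·(P80^(-½) − F80^(-½))
1/√276 = 0.060193;  1/√24720 = 0.006360
W = 10·10.8·(0.060193 − 0.006360) = 5.8139 kWh/t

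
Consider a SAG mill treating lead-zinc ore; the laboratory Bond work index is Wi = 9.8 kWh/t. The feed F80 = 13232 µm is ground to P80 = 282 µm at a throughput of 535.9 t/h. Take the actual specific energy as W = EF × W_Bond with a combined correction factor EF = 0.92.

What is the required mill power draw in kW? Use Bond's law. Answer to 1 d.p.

W = 10 Wi / √P80 − 10 Wi / √F80
W = 10·9.8·(1/√282 − 1/√13232) = 10·9.8·(0.050856) = 4.9839 kWh/t
W_actual = 0.92 × 4.9839 = 4.5852 kWh/t
P = W·T = 4.5852·535.9 = 2457.2 kW

P = 2457.2 kW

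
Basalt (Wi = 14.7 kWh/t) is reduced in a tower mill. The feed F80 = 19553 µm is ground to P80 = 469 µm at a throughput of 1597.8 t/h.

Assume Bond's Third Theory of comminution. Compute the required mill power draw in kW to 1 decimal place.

W = 10·Wi·[P80^(−½) − F80^(−½)]
W = 10·14.7·(1/√469 − 1/√19553) = 10·14.7·(0.039024) = 5.7366 kWh/t
Power = W × throughput = 5.7366 kWh/t × 1597.8 t/h = 9165.9 kW

P = 9165.9 kW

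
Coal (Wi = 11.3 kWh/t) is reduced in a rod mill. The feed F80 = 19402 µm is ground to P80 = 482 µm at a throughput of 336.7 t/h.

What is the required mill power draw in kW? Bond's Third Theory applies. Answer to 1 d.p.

P = 1459.8 kW

Bond:  W = 10 Wi (1/√P − 1/√F)
W = 10·11.3·(1/√482 − 1/√19402) = 10·11.3·(0.038370) = 4.3358 kWh/t
P_mill = W·ṁ = 4.3358·336.7 = 1459.8 kW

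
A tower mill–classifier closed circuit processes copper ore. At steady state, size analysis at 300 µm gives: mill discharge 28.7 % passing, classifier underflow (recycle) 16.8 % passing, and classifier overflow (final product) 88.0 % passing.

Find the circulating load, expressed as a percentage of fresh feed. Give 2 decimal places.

Classifier node, passing 300 µm:
Fd + Rd = Ru + Fo ⇒ R/F = (o−d)/(d−u)
r = (88.0 − 28.7)/(28.7 − 16.8) = 59.3/11.9 = 4.9832
CL = 100·r = 498.32 %

CL = 498.32 %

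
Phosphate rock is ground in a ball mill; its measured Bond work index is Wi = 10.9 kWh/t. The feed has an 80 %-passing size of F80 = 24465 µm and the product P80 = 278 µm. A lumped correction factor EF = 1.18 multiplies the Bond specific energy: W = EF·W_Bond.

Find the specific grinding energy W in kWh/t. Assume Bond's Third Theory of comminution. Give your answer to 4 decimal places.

W = 10 Wi (P80^-0.5 − F80^-0.5)
1/√278 = 0.059976;  1/√24465 = 0.006393
W = 10·10.9·(0.059976 − 0.006393) = 5.8405 kWh/t
Apply correction: 5.8405 × 1.18 = 6.8918 kWh/t

W = 6.8918 kWh/t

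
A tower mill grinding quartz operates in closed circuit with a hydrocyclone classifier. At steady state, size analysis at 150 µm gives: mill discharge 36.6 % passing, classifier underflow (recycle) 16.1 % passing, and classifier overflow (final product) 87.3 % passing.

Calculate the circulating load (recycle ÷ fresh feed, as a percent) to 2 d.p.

Let r = R/F. Size balance at 150 µm:
d + r·d = r·u + o → r(d−u) = o−d
r = (87.3 − 36.6)/(36.6 − 16.1) = 50.7/20.5 = 2.4732
CL = 100·r = 247.32 %

CL = 247.32 %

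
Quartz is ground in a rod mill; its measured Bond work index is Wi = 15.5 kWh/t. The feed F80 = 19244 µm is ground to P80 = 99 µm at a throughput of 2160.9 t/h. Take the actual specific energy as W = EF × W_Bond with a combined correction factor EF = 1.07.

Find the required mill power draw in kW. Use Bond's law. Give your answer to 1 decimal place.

P = 33435.6 kW

W = 10 Wi (P80^-0.5 − F80^-0.5)
W = 10·15.5·(1/√99 − 1/√19244) = 10·15.5·(0.093295) = 14.4607 kWh/t
W_actual = 1.07 × 14.4607 = 15.4730 kWh/t
P = W·T = 15.4730·2160.9 = 33435.6 kW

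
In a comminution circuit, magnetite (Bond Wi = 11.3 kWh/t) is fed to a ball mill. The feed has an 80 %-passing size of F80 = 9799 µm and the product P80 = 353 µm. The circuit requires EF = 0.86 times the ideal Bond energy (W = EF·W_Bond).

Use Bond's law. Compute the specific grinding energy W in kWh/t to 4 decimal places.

W = 4.1907 kWh/t

W_Bond = 10·Wi·(1/√P₈₀ − 1/√F₈₀)
1/√353 = 0.053225;  1/√9799 = 0.010102
W = 10·11.3·(0.053225 − 0.010102) = 4.8729 kWh/t
Corrected W = EF·W_Bond = 0.86·4.8729 = 4.1907 kWh/t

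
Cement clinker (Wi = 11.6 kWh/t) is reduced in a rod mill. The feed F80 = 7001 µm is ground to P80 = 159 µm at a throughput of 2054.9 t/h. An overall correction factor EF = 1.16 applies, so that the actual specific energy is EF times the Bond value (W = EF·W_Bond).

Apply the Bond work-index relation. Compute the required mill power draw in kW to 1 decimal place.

W = 10·Wi·[P80^(−½) − F80^(−½)]
W = 10·11.6·(1/√159 − 1/√7001) = 10·11.6·(0.067354) = 7.8130 kWh/t
With EF = 1.16: W = 7.8130·1.16 = 9.0631 kWh/t
P = W·T = 9.0631·2054.9 = 18623.8 kW

P = 18623.8 kW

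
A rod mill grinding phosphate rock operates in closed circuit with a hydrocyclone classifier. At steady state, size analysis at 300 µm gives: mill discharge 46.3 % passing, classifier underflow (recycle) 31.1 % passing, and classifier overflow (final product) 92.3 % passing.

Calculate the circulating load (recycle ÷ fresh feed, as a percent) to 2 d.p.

Two-product formula at 300 µm:
d + r·d = r·u + o → r(d−u) = o−d
r = (92.3 − 46.3)/(46.3 − 31.1) = 46.0/15.2 = 3.0263
CL = 100·r = 302.63 %

CL = 302.63 %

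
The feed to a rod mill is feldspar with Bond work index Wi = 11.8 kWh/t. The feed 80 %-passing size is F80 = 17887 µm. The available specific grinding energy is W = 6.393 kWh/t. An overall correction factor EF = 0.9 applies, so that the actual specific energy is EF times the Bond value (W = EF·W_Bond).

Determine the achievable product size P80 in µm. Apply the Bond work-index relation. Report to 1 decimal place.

Bond: W = 10·Wi·(1/√P80 − 1/√F80)
W_Bond = W / EF = 6.393 / 0.9 = 7.1033 kWh/t
P80^(−½) = W_Bond/(10 Wi) + F80^(−½)
  = 7.1033/(10·11.8) + 1/√17887 = 0.060198 + 0.007477 = 0.067675
P80 = (1/0.067675)² = 14.7765² = 218.35 µm

P80 = 218.3 µm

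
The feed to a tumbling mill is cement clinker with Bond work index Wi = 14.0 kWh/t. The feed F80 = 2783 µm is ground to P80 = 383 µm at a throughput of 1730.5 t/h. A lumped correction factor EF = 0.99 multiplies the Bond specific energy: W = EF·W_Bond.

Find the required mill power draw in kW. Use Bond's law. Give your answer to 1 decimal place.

W = 10 Wi (1/√P80 − 1/√F80)  [Bond]
W = 10·14.0·(1/√383 − 1/√2783) = 10·14.0·(0.032142) = 4.4998 kWh/t
Apply correction: 4.4998 × 0.99 = 4.4548 kWh/t
P = W·T = 4.4548·1730.5 = 7709.1 kW

P = 7709.1 kW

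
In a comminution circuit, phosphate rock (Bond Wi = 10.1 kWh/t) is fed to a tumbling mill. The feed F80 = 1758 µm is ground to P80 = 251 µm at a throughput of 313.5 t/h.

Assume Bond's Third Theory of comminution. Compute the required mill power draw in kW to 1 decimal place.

P = 1243.4 kW

W = 10 Wi / √P80 − 10 Wi / √F80
W = 10·10.1·(1/√251 − 1/√1758) = 10·10.1·(0.039269) = 3.9662 kWh/t
Power = W × throughput = 3.9662 kWh/t × 313.5 t/h = 1243.4 kW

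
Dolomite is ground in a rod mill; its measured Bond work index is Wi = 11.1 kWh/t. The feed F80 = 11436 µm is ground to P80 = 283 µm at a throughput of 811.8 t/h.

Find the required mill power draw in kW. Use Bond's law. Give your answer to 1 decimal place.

W = 10·Wi·(P80^(-½) − F80^(-½))
W = 10·11.1·(1/√283 − 1/√11436) = 10·11.1·(0.050093) = 5.5603 kWh/t
P = W·T = 5.5603·811.8 = 4513.8 kW

P = 4513.8 kW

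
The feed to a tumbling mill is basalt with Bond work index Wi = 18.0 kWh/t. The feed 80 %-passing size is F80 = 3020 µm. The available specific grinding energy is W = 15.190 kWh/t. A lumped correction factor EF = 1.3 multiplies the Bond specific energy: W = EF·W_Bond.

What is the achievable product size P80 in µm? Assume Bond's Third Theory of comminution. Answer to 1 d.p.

W_Bond = 10·Wi·(1/√P₈₀ − 1/√F₈₀)
W_Bond = W / EF = 15.190 / 1.3 = 11.6846 kWh/t
P80^-0.5 = F80^-0.5 + W_Bond/(10 Wi)
  = 11.6846/(10·18.0) + 1/√3020 = 0.064915 + 0.018197 = 0.083111
P80 = (1/0.083111)² = 12.0320² = 144.77 µm

P80 = 144.8 µm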